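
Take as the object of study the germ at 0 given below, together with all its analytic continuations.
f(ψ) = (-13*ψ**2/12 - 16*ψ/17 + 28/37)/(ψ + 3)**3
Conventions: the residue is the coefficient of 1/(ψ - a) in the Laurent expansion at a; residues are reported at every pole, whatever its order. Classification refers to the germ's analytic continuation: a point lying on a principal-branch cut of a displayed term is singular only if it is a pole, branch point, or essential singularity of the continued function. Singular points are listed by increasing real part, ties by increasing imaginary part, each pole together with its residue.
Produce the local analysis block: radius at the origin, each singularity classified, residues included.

Radius of convergence at 0: 3.
At -3: a pole of order 3; residue -13/12.

Denominator factor (ψ + 3)^3: pole of order 3 at -3, modulus 3.
The radius of convergence is the smallest modulus among the singular points: 3.
At the order-3 pole -3 set g(ψ) = (ψ - (-3))^3*f(ψ) = -13*ψ**2/12 - 16*ψ/17 + 28/37.
Order-3 pole: residue = g''(a)/2; g''(-3) = -13/6, so the residue is -13/12.


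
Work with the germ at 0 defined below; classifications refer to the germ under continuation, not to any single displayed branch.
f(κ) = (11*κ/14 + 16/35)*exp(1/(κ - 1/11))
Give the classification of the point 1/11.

The point is an essential singularity.

The exponent 1/(κ - (1/11)) has a pole at 1/11, so exp(1/(κ - (1/11))) takes every nonzero value near it: an essential singularity (not a pole of any order).


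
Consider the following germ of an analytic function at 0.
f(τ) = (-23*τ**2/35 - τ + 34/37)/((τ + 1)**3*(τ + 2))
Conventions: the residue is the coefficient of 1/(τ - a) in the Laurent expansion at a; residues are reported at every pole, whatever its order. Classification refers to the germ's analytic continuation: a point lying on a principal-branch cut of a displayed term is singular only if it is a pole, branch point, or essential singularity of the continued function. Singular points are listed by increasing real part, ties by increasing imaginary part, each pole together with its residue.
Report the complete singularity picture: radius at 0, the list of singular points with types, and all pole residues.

Radius of convergence at 0: 1.
At -2: a pole of order 1; residue -376/1295.
At -1: a pole of order 3; residue 376/1295.

Denominator factor (τ + 2): pole of order 1 at -2, modulus 2.
Denominator factor (τ + 1)^3: pole of order 3 at -1, modulus 1.
The radius of convergence is the smallest modulus among the singular points: 1.
At the order-1 pole -2 set g(τ) = (τ - (-2))*f(τ) = (-23*τ**2/35 - τ + 34/37)/(τ + 1)**3.
Simple pole: residue = g(a) at a = -2, which is -376/1295.
At the order-3 pole -1 set g(τ) = (τ - (-1))^3*f(τ) = (-23*τ**2/35 - τ + 34/37)/(τ + 2).
Order-3 pole: residue = g''(a)/2; g''(-1) = 752/1295, so the residue is 376/1295.
List the singular points by increasing real part (a conjugate pair: the negative imaginary part first).


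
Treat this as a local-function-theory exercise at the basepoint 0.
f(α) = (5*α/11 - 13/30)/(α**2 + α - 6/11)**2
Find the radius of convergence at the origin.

The radius of convergence is -1/2 + (1/22)*sqrt(385).

Denominator factor (α**2 + α - 6/11)^2: discriminant 35/11, real irrational roots -1/2 + (1/22)*sqrt(385) and -1/2 - (1/22)*sqrt(385); poles of order 2, moduli -1/2 + (1/22)*sqrt(385) and 1/2 + (1/22)*sqrt(385).
The radius of convergence is the smallest modulus among the singular points: -1/2 + (1/22)*sqrt(385).


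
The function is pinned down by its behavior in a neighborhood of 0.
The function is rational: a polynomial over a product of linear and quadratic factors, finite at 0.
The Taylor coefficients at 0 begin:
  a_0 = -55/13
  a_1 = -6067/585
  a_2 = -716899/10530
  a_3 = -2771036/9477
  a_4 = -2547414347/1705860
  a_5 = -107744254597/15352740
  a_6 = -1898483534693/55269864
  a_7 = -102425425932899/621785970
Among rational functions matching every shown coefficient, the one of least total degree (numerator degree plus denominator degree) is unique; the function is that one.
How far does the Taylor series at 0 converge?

No rational of total degree below 6 reproduces all 8 coefficients; solving the [2/4] Pade equations on them gives f(y) = (-3*y**2/2 + 39*y/25 + 33/26)/((y**2 + y - 1/4)*(y**2 + 10*y/3 + 6/5)), whose expansion matches every shown term.
Denominator factor (y**2 + 10*y/3 + 6/5): discriminant 284/45, real irrational roots -5/3 + (1/15)*sqrt(355) and -5/3 - (1/15)*sqrt(355); poles of order 1, moduli 5/3 - (1/15)*sqrt(355) and 5/3 + (1/15)*sqrt(355).
Denominator factor (y**2 + y - 1/4): discriminant 2, real irrational roots -1/2 + (1/2)*sqrt(2) and -1/2 - (1/2)*sqrt(2); poles of order 1, moduli -1/2 + (1/2)*sqrt(2) and 1/2 + (1/2)*sqrt(2).
The radius of convergence is the smallest modulus among the singular points: -1/2 + (1/2)*sqrt(2).

The radius of convergence is -1/2 + (1/2)*sqrt(2).


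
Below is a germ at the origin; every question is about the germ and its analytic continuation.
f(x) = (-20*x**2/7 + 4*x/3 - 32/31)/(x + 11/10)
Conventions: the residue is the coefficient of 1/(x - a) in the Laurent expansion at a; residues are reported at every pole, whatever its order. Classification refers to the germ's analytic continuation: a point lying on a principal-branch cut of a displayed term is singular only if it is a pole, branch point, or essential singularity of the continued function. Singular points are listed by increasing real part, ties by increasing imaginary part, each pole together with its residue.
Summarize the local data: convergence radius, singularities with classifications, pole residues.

Denominator factor (x + 11/10): pole of order 1 at -11/10, modulus 11/10.
The radius of convergence is the smallest modulus among the singular points: 11/10.
At the order-1 pole -11/10 set g(x) = (x - (-11/10))*f(x) = -20*x**2/7 + 4*x/3 - 32/31.
Simple pole: residue = g(a) at a = -11/10, which is -19387/3255.

Radius of convergence at 0: 11/10.
At -11/10: a pole of order 1; residue -19387/3255.


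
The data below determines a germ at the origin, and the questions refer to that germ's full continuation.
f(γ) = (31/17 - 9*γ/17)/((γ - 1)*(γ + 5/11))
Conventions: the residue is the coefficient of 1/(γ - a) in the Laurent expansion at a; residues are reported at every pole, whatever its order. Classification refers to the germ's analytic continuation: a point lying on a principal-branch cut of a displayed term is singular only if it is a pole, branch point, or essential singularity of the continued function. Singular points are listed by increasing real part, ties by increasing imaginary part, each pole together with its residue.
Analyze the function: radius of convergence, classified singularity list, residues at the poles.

Denominator factor (γ - 1): pole of order 1 at 1, modulus 1.
Denominator factor (γ + 5/11): pole of order 1 at -5/11, modulus 5/11.
The radius of convergence is the smallest modulus among the singular points: 5/11.
At the order-1 pole -5/11 set g(γ) = (γ - (-5/11))*f(γ) = (31/17 - 9*γ/17)/(γ - 1).
Simple pole: residue = g(a) at a = -5/11, which is -193/136.
At the order-1 pole 1 set g(γ) = (γ - (1))*f(γ) = (31/17 - 9*γ/17)/(γ + 5/11).
Simple pole: residue = g(a) at a = 1, which is 121/136.
List the singular points by increasing real part (a conjugate pair: the negative imaginary part first).

Radius of convergence at 0: 5/11.
At -5/11: a pole of order 1; residue -193/136.
At 1: a pole of order 1; residue 121/136.


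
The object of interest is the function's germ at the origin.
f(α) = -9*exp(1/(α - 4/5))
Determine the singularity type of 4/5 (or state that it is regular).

The point is an essential singularity.

The exponent 1/(α - (4/5)) has a pole at 4/5, so exp(1/(α - (4/5))) takes every nonzero value near it: an essential singularity (not a pole of any order).


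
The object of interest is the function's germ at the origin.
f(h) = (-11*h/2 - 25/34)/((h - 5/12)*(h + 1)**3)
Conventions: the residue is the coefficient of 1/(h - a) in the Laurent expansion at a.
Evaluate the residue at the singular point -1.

At the order-3 pole -1 set g(h) = (h - (-1))^3*f(h) = (-11*h/2 - 25/34)/(h - 5/12).
Order-3 pole: residue = g''(a)/2; g''(-1) = 177840/83521, so the residue is 88920/83521.

The residue is 88920/83521.


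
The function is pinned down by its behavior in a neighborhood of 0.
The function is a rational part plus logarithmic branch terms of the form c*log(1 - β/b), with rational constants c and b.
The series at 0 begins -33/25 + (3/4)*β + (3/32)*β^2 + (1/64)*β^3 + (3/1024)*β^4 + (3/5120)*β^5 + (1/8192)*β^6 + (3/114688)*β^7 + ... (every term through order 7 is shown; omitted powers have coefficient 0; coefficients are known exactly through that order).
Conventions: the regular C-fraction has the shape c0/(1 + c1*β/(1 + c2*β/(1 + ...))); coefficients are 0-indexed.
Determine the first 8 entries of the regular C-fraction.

Taylor coefficients (read off): a_0 = -33/25, a_1 = 3/4, a_2 = 3/32, a_3 = 1/64, a_4 = 3/1024, a_5 = 3/5120, a_6 = 1/8192, a_7 = 3/114688.
c0 = a_0 = -33/25. Peel one level at a time: if S = 1 + c*β/S' with S'(0) = 1, then c is the β-coefficient of S and S' = c*β/(S - 1).
S_1 = c0/f = 1 + (25/44)*β + (1525/3872)*β^2 + ...; c1 = 25/44.
S_2 = c1*β/(S_1 - 1) = 1 + (-61/88)*β + (-1/192)*β^2 + ...; c2 = -61/88.
S_3 = c2*β/(S_2 - 1) = 1 + (-11/1464)*β + (-473/535824)*β^2 + ...; c3 = -11/1464.
S_4 = c3*β/(S_3 - 1) = 1 + (-43/366)*β + (-1/240)*β^2 + ...; c4 = -43/366.
S_5 = c4*β/(S_4 - 1) = 1 + (-61/1720)*β + (-4697/1479200)*β^2 + ...; c5 = -61/1720.
S_6 = c5*β/(S_5 - 1) = 1 + (-77/860)*β + (-9/2240)*β^2 + ...; c6 = -77/860.
S_7 = c6*β/(S_6 - 1) = 1 + (-387/8624)*β + ...; c7 = -387/8624.

The regular C-fraction coefficients are [-33/25, 25/44, -61/88, -11/1464, -43/366, -61/1720, -77/860, -387/8624].


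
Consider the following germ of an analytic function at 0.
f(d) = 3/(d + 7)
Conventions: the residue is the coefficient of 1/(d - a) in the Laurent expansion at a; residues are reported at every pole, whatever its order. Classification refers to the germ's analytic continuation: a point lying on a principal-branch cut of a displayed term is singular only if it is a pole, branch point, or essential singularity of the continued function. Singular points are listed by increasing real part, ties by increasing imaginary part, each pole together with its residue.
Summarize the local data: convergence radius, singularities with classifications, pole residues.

Denominator factor (d + 7): pole of order 1 at -7, modulus 7.
The radius of convergence is the smallest modulus among the singular points: 7.
At the order-1 pole -7 set g(d) = (d - (-7))*f(d) = 3.
Simple pole: residue = g(a) at a = -7, which is 3.

Radius of convergence at 0: 7.
At -7: a pole of order 1; residue 3.


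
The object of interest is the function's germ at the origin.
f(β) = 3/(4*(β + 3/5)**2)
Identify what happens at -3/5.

The denominator factor β + 3/5 vanishes at -3/5 and appears to the power 2; the numerator there equals 3/4, nonzero, and no other factor vanishes.
Hence a pole whose order is the multiplicity, 2.

The point is a pole of order 2.


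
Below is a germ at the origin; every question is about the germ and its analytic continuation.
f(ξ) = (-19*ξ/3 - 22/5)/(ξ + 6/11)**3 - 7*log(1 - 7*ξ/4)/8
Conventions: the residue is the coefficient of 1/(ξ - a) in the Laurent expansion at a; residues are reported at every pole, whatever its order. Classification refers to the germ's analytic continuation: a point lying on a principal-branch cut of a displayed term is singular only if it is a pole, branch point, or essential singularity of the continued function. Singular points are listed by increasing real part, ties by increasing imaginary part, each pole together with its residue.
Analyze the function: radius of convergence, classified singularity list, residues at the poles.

Denominator factor (ξ + 6/11)^3: pole of order 3 at -6/11, modulus 6/11.
Branch term (-7/8)*log(1 - ξ/(4/7)): its argument vanishes at ξ = 4/7, a logarithmic branch point, modulus 4/7.
The radius of convergence is the smallest modulus among the singular points: 6/11.
The branch term is analytic at -6/11 and contributes nothing to the residue; only the rational part matters.
At the order-3 pole -6/11 set g(ξ) = (ξ - (-6/11))^3*(rational part) = -19*ξ/3 - 22/5.
Order-3 pole: residue = g''(a)/2; g''(-6/11) = 0, so the residue is 0.
List the singular points by increasing real part (a conjugate pair: the negative imaginary part first).

Radius of convergence at 0: 6/11.
At -6/11: a pole of order 3; residue 0.
At 4/7: a logarithmic branch point.


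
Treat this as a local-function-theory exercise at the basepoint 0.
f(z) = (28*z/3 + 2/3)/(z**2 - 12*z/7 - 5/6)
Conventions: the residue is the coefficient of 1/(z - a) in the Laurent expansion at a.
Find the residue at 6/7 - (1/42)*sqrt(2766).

The factor z**2 - 12*z/7 - 5/6 splits as (z - a)(z - a') with a = 6/7 - (1/42)*sqrt(2766), a' = 6/7 + (1/42)*sqrt(2766). At the order-1 pole a set g(z) = (z - a)*f(z) = [28*z/3 + 2/3] / (z - a').
Simple pole: residue = g(a) at a = 6/7 - (1/42)*sqrt(2766), which is 14/3 - (91/1383)*sqrt(2766).

The residue is 14/3 - (91/1383)*sqrt(2766).


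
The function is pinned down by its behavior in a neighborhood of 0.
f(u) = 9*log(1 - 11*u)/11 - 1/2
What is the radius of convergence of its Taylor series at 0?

Branch term (9/11)*log(1 - u/(1/11)): its argument vanishes at u = 1/11, a logarithmic branch point, modulus 1/11.
The radius of convergence is the smallest modulus among the singular points: 1/11.

The radius of convergence is 1/11.


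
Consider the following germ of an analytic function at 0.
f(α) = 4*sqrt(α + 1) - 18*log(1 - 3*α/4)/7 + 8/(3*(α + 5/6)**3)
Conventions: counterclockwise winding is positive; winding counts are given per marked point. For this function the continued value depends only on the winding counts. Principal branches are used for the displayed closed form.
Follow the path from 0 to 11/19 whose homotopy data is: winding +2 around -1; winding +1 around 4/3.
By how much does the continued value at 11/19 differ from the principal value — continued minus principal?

Continued minus principal equals -(36/7)*pi*i.

The rational part is single-valued and drops out of the difference; each branch term changes only by its own monodromy.
(4)*sqrt(1 - α/(-1)): winding +2 is even, the square root returns to the same sheet, contribution 0.
(-18/7)*log(1 - α/(4/3)): each positive loop around 4/3 adds 2*pi*i to the log, so winding +1 contributes (-18/7)*(1)*2*pi*i = -(36/7)*pi*i.
Summing the contributions at α = 11/19 gives -(36/7)*pi*i.


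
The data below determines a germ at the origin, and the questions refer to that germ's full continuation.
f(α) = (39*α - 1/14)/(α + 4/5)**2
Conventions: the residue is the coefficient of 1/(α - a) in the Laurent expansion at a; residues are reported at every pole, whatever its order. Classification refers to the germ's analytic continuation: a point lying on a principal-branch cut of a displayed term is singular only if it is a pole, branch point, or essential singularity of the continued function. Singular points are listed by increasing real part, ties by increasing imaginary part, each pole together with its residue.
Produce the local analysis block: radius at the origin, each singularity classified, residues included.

Denominator factor (α + 4/5)^2: pole of order 2 at -4/5, modulus 4/5.
The radius of convergence is the smallest modulus among the singular points: 4/5.
At the order-2 pole -4/5 set g(α) = (α - (-4/5))^2*f(α) = 39*α - 1/14.
Order-2 pole: residue = g'(a); g'(-4/5) = 39, so the residue is 39.

Radius of convergence at 0: 4/5.
At -4/5: a pole of order 2; residue 39.


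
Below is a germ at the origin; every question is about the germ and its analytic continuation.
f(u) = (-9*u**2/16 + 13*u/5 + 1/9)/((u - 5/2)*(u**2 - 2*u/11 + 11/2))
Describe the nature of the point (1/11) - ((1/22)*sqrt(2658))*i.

The point is a pole of order 1.

The denominator factor u**2 - 2*u/11 + 11/2 vanishes at (1/11) - ((1/22)*sqrt(2658))*i and appears to the power 1; the numerator there equals (597979/174240) - ((1099/9680)*sqrt(2658))*i, nonzero, and no other factor vanishes.
Hence a pole whose order is the multiplicity, 1.


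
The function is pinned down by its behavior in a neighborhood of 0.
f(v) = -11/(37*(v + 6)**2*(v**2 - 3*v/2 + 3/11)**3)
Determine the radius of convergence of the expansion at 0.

The radius of convergence is 3/4 - (1/44)*sqrt(561).

Denominator factor (v + 6)^2: pole of order 2 at -6, modulus 6.
Denominator factor (v**2 - 3*v/2 + 3/11)^3: discriminant 51/44, real irrational roots 3/4 + (1/44)*sqrt(561) and 3/4 - (1/44)*sqrt(561); poles of order 3, moduli 3/4 + (1/44)*sqrt(561) and 3/4 - (1/44)*sqrt(561).
The radius of convergence is the smallest modulus among the singular points: 3/4 - (1/44)*sqrt(561).


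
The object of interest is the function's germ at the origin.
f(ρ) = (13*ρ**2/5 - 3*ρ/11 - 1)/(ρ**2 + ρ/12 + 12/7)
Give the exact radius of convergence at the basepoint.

Denominator factor (ρ**2 + ρ/12 + 12/7): discriminant -6905/1008, complex-conjugate roots (-1/24) + ((1/168)*sqrt(48335))*i and (-1/24) - ((1/168)*sqrt(48335))*i; poles of order 1, moduli (2/7)*sqrt(21) and (2/7)*sqrt(21).
The radius of convergence is the smallest modulus among the singular points: (2/7)*sqrt(21).

The radius of convergence is (2/7)*sqrt(21).


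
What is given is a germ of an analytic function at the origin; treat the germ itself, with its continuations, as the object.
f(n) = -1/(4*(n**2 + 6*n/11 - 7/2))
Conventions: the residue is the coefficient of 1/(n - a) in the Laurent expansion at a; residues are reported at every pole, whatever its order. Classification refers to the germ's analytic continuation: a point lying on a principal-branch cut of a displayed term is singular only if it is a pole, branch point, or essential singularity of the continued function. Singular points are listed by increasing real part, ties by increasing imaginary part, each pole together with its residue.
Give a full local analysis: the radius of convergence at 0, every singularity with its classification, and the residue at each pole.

Denominator factor (n**2 + 6*n/11 - 7/2): discriminant 1730/121, real irrational roots -3/11 + (1/22)*sqrt(1730) and -3/11 - (1/22)*sqrt(1730); poles of order 1, moduli -3/11 + (1/22)*sqrt(1730) and 3/11 + (1/22)*sqrt(1730).
The radius of convergence is the smallest modulus among the singular points: -3/11 + (1/22)*sqrt(1730).
The factor n**2 + 6*n/11 - 7/2 splits as (n - a)(n - a') with a = -3/11 - (1/22)*sqrt(1730), a' = -3/11 + (1/22)*sqrt(1730). At the order-1 pole a set g(n) = (n - a)*f(n) = [-1/4] / (n - a').
Simple pole: residue = g(a) at a = -3/11 - (1/22)*sqrt(1730), which is (11/6920)*sqrt(1730).
The factor n**2 + 6*n/11 - 7/2 splits as (n - a)(n - a') with a = -3/11 + (1/22)*sqrt(1730), a' = -3/11 - (1/22)*sqrt(1730). At the order-1 pole a set g(n) = (n - a)*f(n) = [-1/4] / (n - a').
Simple pole: residue = g(a) at a = -3/11 + (1/22)*sqrt(1730), which is -(11/6920)*sqrt(1730).
List the singular points by increasing real part (a conjugate pair: the negative imaginary part first).

Radius of convergence at 0: -3/11 + (1/22)*sqrt(1730).
At -3/11 - (1/22)*sqrt(1730): a pole of order 1; residue (11/6920)*sqrt(1730).
At -3/11 + (1/22)*sqrt(1730): a pole of order 1; residue -(11/6920)*sqrt(1730).


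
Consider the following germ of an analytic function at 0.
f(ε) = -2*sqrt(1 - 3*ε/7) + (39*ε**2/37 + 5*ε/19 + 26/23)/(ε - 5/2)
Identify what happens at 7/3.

The term (-2)*sqrt(1 - ε/(7/3)) has argument 1 - 7/3/(7/3) = 0 at 7/3: a square-root (algebraic, two-sheeted) branch point; the remaining terms are analytic or single-valued there.

The point is an algebraic (square-root) branch point.


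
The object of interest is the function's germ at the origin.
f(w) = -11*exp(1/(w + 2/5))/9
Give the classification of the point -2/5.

The point is an essential singularity.

The exponent 1/(w - (-2/5)) has a pole at -2/5, so exp(1/(w - (-2/5))) takes every nonzero value near it: an essential singularity (not a pole of any order).


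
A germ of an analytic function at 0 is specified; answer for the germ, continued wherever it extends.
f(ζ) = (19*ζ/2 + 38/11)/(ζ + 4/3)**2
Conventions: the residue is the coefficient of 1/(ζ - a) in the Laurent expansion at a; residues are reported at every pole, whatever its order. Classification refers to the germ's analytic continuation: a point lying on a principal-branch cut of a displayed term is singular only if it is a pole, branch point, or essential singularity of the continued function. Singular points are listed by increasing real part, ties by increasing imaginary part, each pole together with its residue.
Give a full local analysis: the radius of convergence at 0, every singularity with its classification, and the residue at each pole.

Denominator factor (ζ + 4/3)^2: pole of order 2 at -4/3, modulus 4/3.
The radius of convergence is the smallest modulus among the singular points: 4/3.
At the order-2 pole -4/3 set g(ζ) = (ζ - (-4/3))^2*f(ζ) = 19*ζ/2 + 38/11.
Order-2 pole: residue = g'(a); g'(-4/3) = 19/2, so the residue is 19/2.

Radius of convergence at 0: 4/3.
At -4/3: a pole of order 2; residue 19/2.


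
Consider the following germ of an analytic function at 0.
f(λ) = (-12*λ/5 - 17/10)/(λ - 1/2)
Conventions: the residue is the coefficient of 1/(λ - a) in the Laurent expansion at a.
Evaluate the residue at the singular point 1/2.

The residue is -29/10.

At the order-1 pole 1/2 set g(λ) = (λ - (1/2))*f(λ) = -12*λ/5 - 17/10.
Simple pole: residue = g(a) at a = 1/2, which is -29/10.


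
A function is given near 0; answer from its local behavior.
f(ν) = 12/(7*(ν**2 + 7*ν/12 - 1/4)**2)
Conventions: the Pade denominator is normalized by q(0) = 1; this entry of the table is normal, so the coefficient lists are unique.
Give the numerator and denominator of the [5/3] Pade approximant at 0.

The Pade approximant has numerator coefficients [192/7, -14231424/532777, 1898496/76111, -12109824/532777, 1327104/76111, -7962624/532777]; denominator coefficients [1, -1287920/228333, 283645/97857, 11016734/684999].


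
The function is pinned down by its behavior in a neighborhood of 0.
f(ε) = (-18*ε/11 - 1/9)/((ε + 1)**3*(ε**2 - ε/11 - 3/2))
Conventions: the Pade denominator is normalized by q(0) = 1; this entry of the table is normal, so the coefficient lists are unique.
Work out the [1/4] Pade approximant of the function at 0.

Taylor coefficients needed (expand at 0): a_0 = 2/27, a_1 = 70/81, a_2 = -688/243, a_3 = 52544/8019, a_4 = -3197386/264627, a_5 = 173856110/8732691.
Write the denominator as Q(ε) = 1 + q1*ε + q2*ε^2 + q3*ε^3 + q4*ε^4. Requiring Q*f - P = O(ε^6) with deg P <= 1 kills the coefficients of ε^2..ε^5 in Q*f:
  ε^2: a_2 + q1*a_1 + q2*a_0 = 0, i.e. -688/243 + (70/81)*q1 + (2/27)*q2 = 0.
  ε^3: a_3 + q1*a_2 + q2*a_1 + q3*a_0 = 0, i.e. 52544/8019 + (-688/243)*q1 + (70/81)*q2 + (2/27)*q3 = 0.
  ε^4: a_4 + q1*a_3 + q2*a_2 + q3*a_1 + q4*a_0 = 0, i.e. -3197386/264627 + (52544/8019)*q1 + (-688/243)*q2 + (70/81)*q3 + (2/27)*q4 = 0.
  ε^5: a_5 + q1*a_4 + q2*a_3 + q3*a_2 + q4*a_1 = 0, i.e. 173856110/8732691 + (-3197386/264627)*q1 + (52544/8019)*q2 + (-688/243)*q3 + (70/81)*q4 = 0.
Solving this linear system: q1 = 693332734/226533153, q2 = 27129458/10787293, q3 = -184649194/226533153, q4 = -449592137/226533153.
The numerator is Q*f truncated at degree 1: P0 = a_0 = 2/27; P1 = a_1 + q1*a_0 = 2224146346/2038798377.

The Pade approximant has numerator coefficients [2/27, 2224146346/2038798377]; denominator coefficients [1, 693332734/226533153, 27129458/10787293, -184649194/226533153, -449592137/226533153].


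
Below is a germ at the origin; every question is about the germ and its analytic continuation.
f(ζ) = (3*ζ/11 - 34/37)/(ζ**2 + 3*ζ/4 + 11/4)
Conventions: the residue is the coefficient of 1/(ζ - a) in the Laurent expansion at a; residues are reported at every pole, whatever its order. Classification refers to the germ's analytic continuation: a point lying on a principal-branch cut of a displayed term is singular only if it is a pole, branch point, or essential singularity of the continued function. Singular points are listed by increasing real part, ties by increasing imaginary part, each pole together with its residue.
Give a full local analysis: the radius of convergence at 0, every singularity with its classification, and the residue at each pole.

Radius of convergence at 0: (1/2)*sqrt(11).
At (-3/8) - ((1/8)*sqrt(167))*i: a pole of order 1; residue (3/22) - ((3325/135938)*sqrt(167))*i.
At (-3/8) + ((1/8)*sqrt(167))*i: a pole of order 1; residue (3/22) + ((3325/135938)*sqrt(167))*i.

Denominator factor (ζ**2 + 3*ζ/4 + 11/4): discriminant -167/16, complex-conjugate roots (-3/8) + ((1/8)*sqrt(167))*i and (-3/8) - ((1/8)*sqrt(167))*i; poles of order 1, moduli (1/2)*sqrt(11) and (1/2)*sqrt(11).
The radius of convergence is the smallest modulus among the singular points: (1/2)*sqrt(11).
The factor ζ**2 + 3*ζ/4 + 11/4 splits as (ζ - a)(ζ - a') with a = (-3/8) - ((1/8)*sqrt(167))*i, a' = (-3/8) + ((1/8)*sqrt(167))*i. At the order-1 pole a set g(ζ) = (ζ - a)*f(ζ) = [3*ζ/11 - 34/37] / (ζ - a').
Simple pole: residue = g(a) at a = (-3/8) - ((1/8)*sqrt(167))*i, which is (3/22) - ((3325/135938)*sqrt(167))*i.
The factor ζ**2 + 3*ζ/4 + 11/4 splits as (ζ - a)(ζ - a') with a = (-3/8) + ((1/8)*sqrt(167))*i, a' = (-3/8) - ((1/8)*sqrt(167))*i. At the order-1 pole a set g(ζ) = (ζ - a)*f(ζ) = [3*ζ/11 - 34/37] / (ζ - a').
Simple pole: residue = g(a) at a = (-3/8) + ((1/8)*sqrt(167))*i, which is (3/22) + ((3325/135938)*sqrt(167))*i.
List the singular points by increasing real part (a conjugate pair: the negative imaginary part first).


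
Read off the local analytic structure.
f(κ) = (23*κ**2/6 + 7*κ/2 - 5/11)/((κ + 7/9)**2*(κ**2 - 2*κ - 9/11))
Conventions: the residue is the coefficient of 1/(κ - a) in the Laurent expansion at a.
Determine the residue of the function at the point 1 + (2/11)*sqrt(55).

The residue is 2523015/1430416 - (643329/7152080)*sqrt(55).


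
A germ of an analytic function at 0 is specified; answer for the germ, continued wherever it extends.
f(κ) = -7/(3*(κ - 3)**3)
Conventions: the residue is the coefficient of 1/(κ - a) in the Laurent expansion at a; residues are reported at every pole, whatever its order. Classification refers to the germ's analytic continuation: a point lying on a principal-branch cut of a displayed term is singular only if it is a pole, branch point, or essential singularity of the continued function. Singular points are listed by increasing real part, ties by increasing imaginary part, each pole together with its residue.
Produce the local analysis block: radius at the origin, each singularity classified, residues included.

Radius of convergence at 0: 3.
At 3: a pole of order 3; residue 0.

Denominator factor (κ - 3)^3: pole of order 3 at 3, modulus 3.
The radius of convergence is the smallest modulus among the singular points: 3.
At the order-3 pole 3 set g(κ) = (κ - (3))^3*f(κ) = -7/3.
Order-3 pole: residue = g''(a)/2; g''(3) = 0, so the residue is 0.


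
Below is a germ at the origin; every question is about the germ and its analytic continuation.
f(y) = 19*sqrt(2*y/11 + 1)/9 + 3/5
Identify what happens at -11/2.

The point is an algebraic (square-root) branch point.

The term (19/9)*sqrt(1 - y/(-11/2)) has argument 1 - -11/2/(-11/2) = 0 at -11/2: a square-root (algebraic, two-sheeted) branch point; the remaining terms are analytic or single-valued there.


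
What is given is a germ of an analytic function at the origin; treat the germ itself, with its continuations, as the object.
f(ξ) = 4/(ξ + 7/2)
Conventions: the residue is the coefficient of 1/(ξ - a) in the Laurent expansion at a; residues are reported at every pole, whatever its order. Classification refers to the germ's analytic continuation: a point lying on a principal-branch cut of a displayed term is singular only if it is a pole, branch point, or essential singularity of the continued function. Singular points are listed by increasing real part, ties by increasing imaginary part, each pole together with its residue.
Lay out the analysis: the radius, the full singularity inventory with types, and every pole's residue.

Radius of convergence at 0: 7/2.
At -7/2: a pole of order 1; residue 4.

Denominator factor (ξ + 7/2): pole of order 1 at -7/2, modulus 7/2.
The radius of convergence is the smallest modulus among the singular points: 7/2.
At the order-1 pole -7/2 set g(ξ) = (ξ - (-7/2))*f(ξ) = 4.
Simple pole: residue = g(a) at a = -7/2, which is 4.


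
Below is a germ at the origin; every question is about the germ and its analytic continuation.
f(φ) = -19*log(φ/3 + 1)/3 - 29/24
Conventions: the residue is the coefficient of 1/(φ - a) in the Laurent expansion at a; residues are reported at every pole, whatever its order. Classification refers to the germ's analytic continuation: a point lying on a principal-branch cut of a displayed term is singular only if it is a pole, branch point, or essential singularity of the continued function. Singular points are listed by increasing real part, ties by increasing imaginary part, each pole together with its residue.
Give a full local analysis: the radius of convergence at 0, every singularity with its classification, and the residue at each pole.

Branch term (-19/3)*log(1 - φ/(-3)): its argument vanishes at φ = -3, a logarithmic branch point, modulus 3.
The radius of convergence is the smallest modulus among the singular points: 3.

Radius of convergence at 0: 3.
At -3: a logarithmic branch point.


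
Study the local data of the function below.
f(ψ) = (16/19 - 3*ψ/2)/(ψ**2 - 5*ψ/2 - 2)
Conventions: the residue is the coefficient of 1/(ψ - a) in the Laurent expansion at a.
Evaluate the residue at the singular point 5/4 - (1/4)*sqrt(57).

The residue is -3/4 + (157/4332)*sqrt(57).

The factor ψ**2 - 5*ψ/2 - 2 splits as (ψ - a)(ψ - a') with a = 5/4 - (1/4)*sqrt(57), a' = 5/4 + (1/4)*sqrt(57). At the order-1 pole a set g(ψ) = (ψ - a)*f(ψ) = [16/19 - 3*ψ/2] / (ψ - a').
Simple pole: residue = g(a) at a = 5/4 - (1/4)*sqrt(57), which is -3/4 + (157/4332)*sqrt(57).


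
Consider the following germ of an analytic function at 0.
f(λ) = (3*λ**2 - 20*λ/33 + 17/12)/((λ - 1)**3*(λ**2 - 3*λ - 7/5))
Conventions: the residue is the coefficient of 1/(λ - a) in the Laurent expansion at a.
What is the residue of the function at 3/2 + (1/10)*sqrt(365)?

The factor λ**2 - 3*λ - 7/5 splits as (λ - a)(λ - a') with a = 3/2 + (1/10)*sqrt(365), a' = 3/2 - (1/10)*sqrt(365). At the order-1 pole a set g(λ) = (λ - a)*f(λ) = [(3*λ**2 - 20*λ/33 + 17/12)/(λ - 1)**3] / (λ - a').
Simple pole: residue = g(a) at a = 3/2 + (1/10)*sqrt(365), which is 91045/216172 + (270965/23670834)*sqrt(365).

The residue is 91045/216172 + (270965/23670834)*sqrt(365).


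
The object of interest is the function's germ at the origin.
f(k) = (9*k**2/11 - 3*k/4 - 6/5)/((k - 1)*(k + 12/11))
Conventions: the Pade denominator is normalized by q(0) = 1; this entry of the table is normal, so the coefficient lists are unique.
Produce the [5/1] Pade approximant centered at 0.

The Pade approximant has numerator coefficients [11/10, 50378009/282374960, -5775887/56474992, 1198769/2123120, -13186459/282374960, 145051049/282374960]; denominator coefficients [1, -23132611/42356244].

Taylor coefficients needed (expand at 0): a_0 = 11/10, a_1 = 187/240, a_2 = 931/2880, a_3 = 5123/6912, a_4 = 148507/414720, a_5 = 3529687/4976640, a_6 = 23132611/59719680.
Write the denominator as Q(k) = 1 + q1*k. Requiring Q*f - P = O(k^7) with deg P <= 5 kills the coefficients of k^6..k^6 in Q*f:
  k^6: a_6 + q1*a_5 = 0, i.e. 23132611/59719680 + (3529687/4976640)*q1 = 0.
Solving this linear system: q1 = -23132611/42356244.
The numerator is Q*f truncated at degree 5: P0 = a_0 = 11/10; P1 = a_1 + q1*a_0 = 50378009/282374960; P2 = a_2 + q1*a_1 = -5775887/56474992; P3 = a_3 + q1*a_2 = 1198769/2123120; P4 = a_4 + q1*a_3 = -13186459/282374960; P5 = a_5 + q1*a_4 = 145051049/282374960.


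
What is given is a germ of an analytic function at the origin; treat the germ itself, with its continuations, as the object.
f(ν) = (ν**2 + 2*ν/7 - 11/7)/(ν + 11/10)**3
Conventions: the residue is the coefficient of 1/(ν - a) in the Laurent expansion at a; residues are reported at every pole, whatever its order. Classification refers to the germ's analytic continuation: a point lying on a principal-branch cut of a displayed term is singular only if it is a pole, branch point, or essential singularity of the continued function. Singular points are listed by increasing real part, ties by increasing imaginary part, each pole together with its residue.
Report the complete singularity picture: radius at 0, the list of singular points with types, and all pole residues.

Radius of convergence at 0: 11/10.
At -11/10: a pole of order 3; residue 1.

Denominator factor (ν + 11/10)^3: pole of order 3 at -11/10, modulus 11/10.
The radius of convergence is the smallest modulus among the singular points: 11/10.
At the order-3 pole -11/10 set g(ν) = (ν - (-11/10))^3*f(ν) = ν**2 + 2*ν/7 - 11/7.
Order-3 pole: residue = g''(a)/2; g''(-11/10) = 2, so the residue is 1.


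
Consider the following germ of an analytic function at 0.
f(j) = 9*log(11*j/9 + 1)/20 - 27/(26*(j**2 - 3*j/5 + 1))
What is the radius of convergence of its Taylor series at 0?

The radius of convergence is 9/11.

Denominator factor (j**2 - 3*j/5 + 1): discriminant -91/25, complex-conjugate roots (3/10) + ((1/10)*sqrt(91))*i and (3/10) - ((1/10)*sqrt(91))*i; poles of order 1, moduli 1 and 1.
Branch term (9/20)*log(1 - j/(-9/11)): its argument vanishes at j = -9/11, a logarithmic branch point, modulus 9/11.
The radius of convergence is the smallest modulus among the singular points: 9/11.


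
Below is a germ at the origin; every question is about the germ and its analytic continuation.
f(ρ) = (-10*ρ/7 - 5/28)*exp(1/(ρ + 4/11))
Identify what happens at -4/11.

The exponent 1/(ρ - (-4/11)) has a pole at -4/11, so exp(1/(ρ - (-4/11))) takes every nonzero value near it: an essential singularity (not a pole of any order).

The point is an essential singularity.


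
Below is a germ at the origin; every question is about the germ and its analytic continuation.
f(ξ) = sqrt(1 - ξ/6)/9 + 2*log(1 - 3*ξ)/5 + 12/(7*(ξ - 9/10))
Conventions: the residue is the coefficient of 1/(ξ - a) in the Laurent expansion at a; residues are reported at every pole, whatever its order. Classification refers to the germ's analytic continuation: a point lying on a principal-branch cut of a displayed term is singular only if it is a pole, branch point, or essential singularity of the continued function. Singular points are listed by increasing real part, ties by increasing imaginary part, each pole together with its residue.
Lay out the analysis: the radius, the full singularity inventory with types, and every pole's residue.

Radius of convergence at 0: 1/3.
At 1/3: a logarithmic branch point.
At 9/10: a pole of order 1; residue 12/7.
At 6: an algebraic (square-root) branch point.

Denominator factor (ξ - 9/10): pole of order 1 at 9/10, modulus 9/10.
Branch term (1/9)*sqrt(1 - ξ/(6)): its argument vanishes at ξ = 6, a square-root branch point, modulus 6.
Branch term (2/5)*log(1 - ξ/(1/3)): its argument vanishes at ξ = 1/3, a logarithmic branch point, modulus 1/3.
The radius of convergence is the smallest modulus among the singular points: 1/3.
The branch terms are analytic at 9/10 and contribute nothing to the residue; only the rational part matters.
At the order-1 pole 9/10 set g(ξ) = (ξ - (9/10))*(rational part) = 12/7.
Simple pole: residue = g(a) at a = 9/10, which is 12/7.
List the singular points by increasing real part (a conjugate pair: the negative imaginary part first).


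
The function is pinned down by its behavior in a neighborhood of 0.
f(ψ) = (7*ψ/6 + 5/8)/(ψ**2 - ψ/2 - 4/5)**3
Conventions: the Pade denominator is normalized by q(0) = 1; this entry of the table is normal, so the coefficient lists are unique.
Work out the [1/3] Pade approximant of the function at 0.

The Pade approximant has numerator coefficients [-625/512, 4016613875/528423168]; denominator coefficients [1, -34229235/5504408, -116498415/44035264, 448445075/27098624].

Taylor coefficients needed (expand at 0): a_0 = -625/512, a_1 = 125/12288, a_2 = -51875/16384, a_3 = 70625/131072, a_4 = -32678125/6291456.
Write the denominator as Q(ψ) = 1 + q1*ψ + q2*ψ^2 + q3*ψ^3. Requiring Q*f - P = O(ψ^5) with deg P <= 1 kills the coefficients of ψ^2..ψ^4 in Q*f:
  ψ^2: a_2 + q1*a_1 + q2*a_0 = 0, i.e. -51875/16384 + (125/12288)*q1 + (-625/512)*q2 = 0.
  ψ^3: a_3 + q1*a_2 + q2*a_1 + q3*a_0 = 0, i.e. 70625/131072 + (-51875/16384)*q1 + (125/12288)*q2 + (-625/512)*q3 = 0.
  ψ^4: a_4 + q1*a_3 + q2*a_2 + q3*a_1 = 0, i.e. -32678125/6291456 + (70625/131072)*q1 + (-51875/16384)*q2 + (125/12288)*q3 = 0.
Solving this linear system: q1 = -34229235/5504408, q2 = -116498415/44035264, q3 = 448445075/27098624.
The numerator is Q*f truncated at degree 1: P0 = a_0 = -625/512; P1 = a_1 + q1*a_0 = 4016613875/528423168.


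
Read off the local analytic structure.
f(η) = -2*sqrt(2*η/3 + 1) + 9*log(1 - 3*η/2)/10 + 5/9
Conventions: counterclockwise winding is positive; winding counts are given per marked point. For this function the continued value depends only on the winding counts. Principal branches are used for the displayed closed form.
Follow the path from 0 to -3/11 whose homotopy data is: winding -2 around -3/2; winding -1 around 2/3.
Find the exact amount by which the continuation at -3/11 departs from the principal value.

The rational part is single-valued and drops out of the difference; each branch term changes only by its own monodromy.
(9/10)*log(1 - η/(2/3)): each positive loop around 2/3 adds 2*pi*i to the log, so winding -1 contributes (9/10)*(-1)*2*pi*i = -(9/5)*pi*i.
(-2)*sqrt(1 - η/(-3/2)): winding -2 is even, the square root returns to the same sheet, contribution 0.
Summing the contributions at η = -3/11 gives -(9/5)*pi*i.

Continued minus principal equals -(9/5)*pi*i.


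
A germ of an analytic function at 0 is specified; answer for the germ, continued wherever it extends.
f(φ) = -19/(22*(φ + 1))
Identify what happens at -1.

The denominator factor φ + 1 vanishes at -1 and appears to the power 1; the numerator there equals -19/22, nonzero, and no other factor vanishes.
Hence a pole whose order is the multiplicity, 1.

The point is a pole of order 1.


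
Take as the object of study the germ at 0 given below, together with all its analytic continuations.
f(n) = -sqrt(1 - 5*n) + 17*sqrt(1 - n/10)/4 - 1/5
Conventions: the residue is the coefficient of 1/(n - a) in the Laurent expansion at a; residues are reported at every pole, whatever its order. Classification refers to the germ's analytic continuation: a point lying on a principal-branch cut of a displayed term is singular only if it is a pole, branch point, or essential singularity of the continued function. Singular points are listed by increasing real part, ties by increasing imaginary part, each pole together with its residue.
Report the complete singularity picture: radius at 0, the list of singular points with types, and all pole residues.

Radius of convergence at 0: 1/5.
At 1/5: an algebraic (square-root) branch point.
At 10: an algebraic (square-root) branch point.

Branch term (-1)*sqrt(1 - n/(1/5)): its argument vanishes at n = 1/5, a square-root branch point, modulus 1/5.
Branch term (17/4)*sqrt(1 - n/(10)): its argument vanishes at n = 10, a square-root branch point, modulus 10.
The radius of convergence is the smallest modulus among the singular points: 1/5.
List the singular points by increasing real part (a conjugate pair: the negative imaginary part first).


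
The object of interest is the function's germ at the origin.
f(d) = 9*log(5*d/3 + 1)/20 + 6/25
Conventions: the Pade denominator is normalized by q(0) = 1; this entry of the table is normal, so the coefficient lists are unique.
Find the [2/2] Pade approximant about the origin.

The Pade approximant has numerator coefficients [6/25, 23/20, 53/72]; denominator coefficients [1, 5/3, 25/54].

Taylor coefficients needed (expand at 0): a_0 = 6/25, a_1 = 3/4, a_2 = -5/8, a_3 = 25/36, a_4 = -125/144.
Write the denominator as Q(d) = 1 + q1*d + q2*d^2. Requiring Q*f - P = O(d^5) with deg P <= 2 kills the coefficients of d^3..d^4 in Q*f:
  d^3: a_3 + q1*a_2 + q2*a_1 = 0, i.e. 25/36 + (-5/8)*q1 + (3/4)*q2 = 0.
  d^4: a_4 + q1*a_3 + q2*a_2 = 0, i.e. -125/144 + (25/36)*q1 + (-5/8)*q2 = 0.
Solving this linear system: q1 = 5/3, q2 = 25/54.
The numerator is Q*f truncated at degree 2: P0 = a_0 = 6/25; P1 = a_1 + q1*a_0 = 23/20; P2 = a_2 + q1*a_1 + q2*a_0 = 53/72.
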